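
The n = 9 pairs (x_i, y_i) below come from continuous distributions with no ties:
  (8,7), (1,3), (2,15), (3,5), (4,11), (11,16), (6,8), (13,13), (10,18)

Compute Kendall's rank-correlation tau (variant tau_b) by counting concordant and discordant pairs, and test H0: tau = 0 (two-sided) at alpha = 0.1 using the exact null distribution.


Step 1: Enumerate the 36 unordered pairs (i,j) with i<j and classify each by sign(x_j-x_i) * sign(y_j-y_i).
  (1,2):dx=-7,dy=-4->C; (1,3):dx=-6,dy=+8->D; (1,4):dx=-5,dy=-2->C; (1,5):dx=-4,dy=+4->D
  (1,6):dx=+3,dy=+9->C; (1,7):dx=-2,dy=+1->D; (1,8):dx=+5,dy=+6->C; (1,9):dx=+2,dy=+11->C
  (2,3):dx=+1,dy=+12->C; (2,4):dx=+2,dy=+2->C; (2,5):dx=+3,dy=+8->C; (2,6):dx=+10,dy=+13->C
  (2,7):dx=+5,dy=+5->C; (2,8):dx=+12,dy=+10->C; (2,9):dx=+9,dy=+15->C; (3,4):dx=+1,dy=-10->D
  (3,5):dx=+2,dy=-4->D; (3,6):dx=+9,dy=+1->C; (3,7):dx=+4,dy=-7->D; (3,8):dx=+11,dy=-2->D
  (3,9):dx=+8,dy=+3->C; (4,5):dx=+1,dy=+6->C; (4,6):dx=+8,dy=+11->C; (4,7):dx=+3,dy=+3->C
  (4,8):dx=+10,dy=+8->C; (4,9):dx=+7,dy=+13->C; (5,6):dx=+7,dy=+5->C; (5,7):dx=+2,dy=-3->D
  (5,8):dx=+9,dy=+2->C; (5,9):dx=+6,dy=+7->C; (6,7):dx=-5,dy=-8->C; (6,8):dx=+2,dy=-3->D
  (6,9):dx=-1,dy=+2->D; (7,8):dx=+7,dy=+5->C; (7,9):dx=+4,dy=+10->C; (8,9):dx=-3,dy=+5->D
Step 2: C = 25, D = 11, total pairs = 36.
Step 3: tau = (C - D)/(n(n-1)/2) = (25 - 11)/36 = 0.388889.
Step 4: Exact two-sided p-value (enumerate n! = 362880 permutations of y under H0): p = 0.180181.
Step 5: alpha = 0.1. fail to reject H0.

tau_b = 0.3889 (C=25, D=11), p = 0.180181, fail to reject H0.


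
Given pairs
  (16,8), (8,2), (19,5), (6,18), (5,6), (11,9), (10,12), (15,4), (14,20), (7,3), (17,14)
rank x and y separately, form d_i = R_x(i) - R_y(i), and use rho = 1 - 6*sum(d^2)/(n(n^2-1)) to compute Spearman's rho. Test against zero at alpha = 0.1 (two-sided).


Step 1: Rank x and y separately (midranks; no ties here).
rank(x): 16->9, 8->4, 19->11, 6->2, 5->1, 11->6, 10->5, 15->8, 14->7, 7->3, 17->10
rank(y): 8->6, 2->1, 5->4, 18->10, 6->5, 9->7, 12->8, 4->3, 20->11, 3->2, 14->9
Step 2: d_i = R_x(i) - R_y(i); compute d_i^2.
  (9-6)^2=9, (4-1)^2=9, (11-4)^2=49, (2-10)^2=64, (1-5)^2=16, (6-7)^2=1, (5-8)^2=9, (8-3)^2=25, (7-11)^2=16, (3-2)^2=1, (10-9)^2=1
sum(d^2) = 200.
Step 3: rho = 1 - 6*200 / (11*(11^2 - 1)) = 1 - 1200/1320 = 0.090909.
Step 4: Under H0, t = rho * sqrt((n-2)/(1-rho^2)) = 0.2739 ~ t(9).
Step 5: Two-sided p-value from the t-distribution with 9 df = 0.790373.
Step 6: alpha = 0.1. fail to reject H0.

rho = 0.0909, p = 0.790373, fail to reject H0 at alpha = 0.1.


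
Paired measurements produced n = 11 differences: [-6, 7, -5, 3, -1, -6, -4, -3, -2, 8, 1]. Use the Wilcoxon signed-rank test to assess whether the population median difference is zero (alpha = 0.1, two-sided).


Step 1: Drop any zero differences (none here) and take |d_i|.
|d| = [6, 7, 5, 3, 1, 6, 4, 3, 2, 8, 1]
Step 2: Midrank |d_i| (ties get averaged ranks).
ranks: |6|->8.5, |7|->10, |5|->7, |3|->4.5, |1|->1.5, |6|->8.5, |4|->6, |3|->4.5, |2|->3, |8|->11, |1|->1.5
Step 3: Attach original signs; sum ranks with positive sign and with negative sign.
W+ = 10 + 4.5 + 11 + 1.5 = 27
W- = 8.5 + 7 + 1.5 + 8.5 + 6 + 4.5 + 3 = 39
(Check: W+ + W- = 66 should equal n(n+1)/2 = 66.)
Step 4: Test statistic W = min(W+, W-) = 27.
Step 5: Ties in |d|, so use the tie-corrected normal approximation.
        E[W] = n(n+1)/4 = 11*12/4 = 33.
        Tie groups: |d|=1 (t=2), |d|=3 (t=2), |d|=6 (t=2); sum(t^3 - t) = 18.
        Var[W] = n(n+1)(2n+1)/24 - sum(t^3-t)/48 = 3036/24 - 18/48 = 126.125.
        z = (W - E[W]) / sqrt(Var[W]) = (27 - 33) / 11.2305 = -0.5343.
        Two-sided p = 2*Phi(z) = 0.593163.
Step 6: alpha = 0.1. fail to reject H0.

W+ = 27, W- = 39, W = min = 27, p = 0.593163, fail to reject H0.


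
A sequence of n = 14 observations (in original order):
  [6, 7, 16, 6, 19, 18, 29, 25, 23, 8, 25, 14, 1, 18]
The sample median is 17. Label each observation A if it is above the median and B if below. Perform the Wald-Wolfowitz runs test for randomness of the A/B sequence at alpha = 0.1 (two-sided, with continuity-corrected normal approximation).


Step 1: Compute median = 17; label A = above, B = below.
Labels in order: BBBBAAAAABABBA  (n_A = 7, n_B = 7)
Step 2: Count runs R = 6.
Step 3: Under H0 (random ordering), E[R] = 2*n_A*n_B/(n_A+n_B) + 1 = 2*7*7/14 + 1 = 8.0000.
        Var[R] = 2*n_A*n_B*(2*n_A*n_B - n_A - n_B) / ((n_A+n_B)^2 * (n_A+n_B-1)) = 8232/2548 = 3.2308.
        SD[R] = 1.7974.
Step 4: Continuity-corrected z = (R + 0.5 - E[R]) / SD[R] = (6 + 0.5 - 8.0000) / 1.7974 = -0.8345.
Step 5: Two-sided p-value via normal approximation = 2*(1 - Phi(|z|)) = 0.403986.
Step 6: alpha = 0.1. fail to reject H0.

R = 6, z = -0.8345, p = 0.403986, fail to reject H0.


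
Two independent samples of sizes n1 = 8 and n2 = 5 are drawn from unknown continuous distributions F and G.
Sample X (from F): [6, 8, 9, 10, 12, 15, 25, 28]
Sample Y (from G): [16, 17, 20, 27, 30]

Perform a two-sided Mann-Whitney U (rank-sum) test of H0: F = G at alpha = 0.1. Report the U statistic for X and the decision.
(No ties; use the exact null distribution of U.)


Step 1: Combine and sort all 13 observations; assign midranks.
sorted (value, group): (6,X), (8,X), (9,X), (10,X), (12,X), (15,X), (16,Y), (17,Y), (20,Y), (25,X), (27,Y), (28,X), (30,Y)
ranks: 6->1, 8->2, 9->3, 10->4, 12->5, 15->6, 16->7, 17->8, 20->9, 25->10, 27->11, 28->12, 30->13
Step 2: Rank sum for X: R1 = 1 + 2 + 3 + 4 + 5 + 6 + 10 + 12 = 43.
Step 3: U_X = R1 - n1(n1+1)/2 = 43 - 8*9/2 = 43 - 36 = 7.
       U_Y = n1*n2 - U_X = 40 - 7 = 33.
Step 4: No ties, so the exact null distribution of U (based on enumerating the C(13,8) = 1287 equally likely rank assignments) gives the two-sided p-value.
Step 5: p-value = 0.065268; compare to alpha = 0.1. reject H0.

U_X = 7, p = 0.065268, reject H0 at alpha = 0.1.


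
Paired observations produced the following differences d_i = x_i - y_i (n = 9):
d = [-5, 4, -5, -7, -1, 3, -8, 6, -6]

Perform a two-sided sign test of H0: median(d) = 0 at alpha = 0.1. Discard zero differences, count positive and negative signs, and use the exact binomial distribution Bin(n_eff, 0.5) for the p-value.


Step 1: Discard zero differences. Original n = 9; n_eff = number of nonzero differences = 9.
Nonzero differences (with sign): -5, +4, -5, -7, -1, +3, -8, +6, -6
Step 2: Count signs: positive = 3, negative = 6.
Step 3: Under H0: P(positive) = 0.5, so the number of positives S ~ Bin(9, 0.5).
Step 4: Two-sided exact p-value = sum of Bin(9,0.5) probabilities at or below the observed probability = 0.507812.
Step 5: alpha = 0.1. fail to reject H0.

n_eff = 9, pos = 3, neg = 6, p = 0.507812, fail to reject H0.


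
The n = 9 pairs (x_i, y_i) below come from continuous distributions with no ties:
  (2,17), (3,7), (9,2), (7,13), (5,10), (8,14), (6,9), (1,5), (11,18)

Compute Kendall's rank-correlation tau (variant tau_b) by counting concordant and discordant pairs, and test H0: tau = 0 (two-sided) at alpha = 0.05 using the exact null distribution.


Step 1: Enumerate the 36 unordered pairs (i,j) with i<j and classify each by sign(x_j-x_i) * sign(y_j-y_i).
  (1,2):dx=+1,dy=-10->D; (1,3):dx=+7,dy=-15->D; (1,4):dx=+5,dy=-4->D; (1,5):dx=+3,dy=-7->D
  (1,6):dx=+6,dy=-3->D; (1,7):dx=+4,dy=-8->D; (1,8):dx=-1,dy=-12->C; (1,9):dx=+9,dy=+1->C
  (2,3):dx=+6,dy=-5->D; (2,4):dx=+4,dy=+6->C; (2,5):dx=+2,dy=+3->C; (2,6):dx=+5,dy=+7->C
  (2,7):dx=+3,dy=+2->C; (2,8):dx=-2,dy=-2->C; (2,9):dx=+8,dy=+11->C; (3,4):dx=-2,dy=+11->D
  (3,5):dx=-4,dy=+8->D; (3,6):dx=-1,dy=+12->D; (3,7):dx=-3,dy=+7->D; (3,8):dx=-8,dy=+3->D
  (3,9):dx=+2,dy=+16->C; (4,5):dx=-2,dy=-3->C; (4,6):dx=+1,dy=+1->C; (4,7):dx=-1,dy=-4->C
  (4,8):dx=-6,dy=-8->C; (4,9):dx=+4,dy=+5->C; (5,6):dx=+3,dy=+4->C; (5,7):dx=+1,dy=-1->D
  (5,8):dx=-4,dy=-5->C; (5,9):dx=+6,dy=+8->C; (6,7):dx=-2,dy=-5->C; (6,8):dx=-7,dy=-9->C
  (6,9):dx=+3,dy=+4->C; (7,8):dx=-5,dy=-4->C; (7,9):dx=+5,dy=+9->C; (8,9):dx=+10,dy=+13->C
Step 2: C = 23, D = 13, total pairs = 36.
Step 3: tau = (C - D)/(n(n-1)/2) = (23 - 13)/36 = 0.277778.
Step 4: Exact two-sided p-value (enumerate n! = 362880 permutations of y under H0): p = 0.358488.
Step 5: alpha = 0.05. fail to reject H0.

tau_b = 0.2778 (C=23, D=13), p = 0.358488, fail to reject H0.


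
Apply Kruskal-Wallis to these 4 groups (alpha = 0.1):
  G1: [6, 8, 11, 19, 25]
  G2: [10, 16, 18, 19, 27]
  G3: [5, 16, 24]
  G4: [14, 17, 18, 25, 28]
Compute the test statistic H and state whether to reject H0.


Step 1: Combine all N = 18 observations and assign midranks.
sorted (value, group, rank): (5,G3,1), (6,G1,2), (8,G1,3), (10,G2,4), (11,G1,5), (14,G4,6), (16,G2,7.5), (16,G3,7.5), (17,G4,9), (18,G2,10.5), (18,G4,10.5), (19,G1,12.5), (19,G2,12.5), (24,G3,14), (25,G1,15.5), (25,G4,15.5), (27,G2,17), (28,G4,18)
Step 2: Sum ranks within each group.
R_1 = 38 (n_1 = 5)
R_2 = 51.5 (n_2 = 5)
R_3 = 22.5 (n_3 = 3)
R_4 = 59 (n_4 = 5)
Step 3: H = 12/(N(N+1)) * sum(R_i^2/n_i) - 3(N+1)
     = 12/(18*19) * (38^2/5 + 51.5^2/5 + 22.5^2/3 + 59^2/5) - 3*19
     = 0.035088 * 1684.2 - 57
     = 2.094737.
Step 4: Ties present; correction factor C = 1 - 24/(18^3 - 18) = 0.995872. Corrected H = 2.094737 / 0.995872 = 2.103420.
Step 5: Under H0, H ~ chi^2(3); p-value = 0.551221.
Step 6: alpha = 0.1. fail to reject H0.

H = 2.1034, df = 3, p = 0.551221, fail to reject H0.


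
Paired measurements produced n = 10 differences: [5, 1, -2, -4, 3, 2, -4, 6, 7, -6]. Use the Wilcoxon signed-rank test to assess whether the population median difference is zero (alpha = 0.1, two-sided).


Step 1: Drop any zero differences (none here) and take |d_i|.
|d| = [5, 1, 2, 4, 3, 2, 4, 6, 7, 6]
Step 2: Midrank |d_i| (ties get averaged ranks).
ranks: |5|->7, |1|->1, |2|->2.5, |4|->5.5, |3|->4, |2|->2.5, |4|->5.5, |6|->8.5, |7|->10, |6|->8.5
Step 3: Attach original signs; sum ranks with positive sign and with negative sign.
W+ = 7 + 1 + 4 + 2.5 + 8.5 + 10 = 33
W- = 2.5 + 5.5 + 5.5 + 8.5 = 22
(Check: W+ + W- = 55 should equal n(n+1)/2 = 55.)
Step 4: Test statistic W = min(W+, W-) = 22.
Step 5: Ties in |d|, so use the tie-corrected normal approximation.
        E[W] = n(n+1)/4 = 10*11/4 = 27.5.
        Tie groups: |d|=2 (t=2), |d|=4 (t=2), |d|=6 (t=2); sum(t^3 - t) = 18.
        Var[W] = n(n+1)(2n+1)/24 - sum(t^3-t)/48 = 2310/24 - 18/48 = 95.875.
        z = (W - E[W]) / sqrt(Var[W]) = (22 - 27.5) / 9.7916 = -0.5617.
        Two-sided p = 2*Phi(z) = 0.574316.
Step 6: alpha = 0.1. fail to reject H0.

W+ = 33, W- = 22, W = min = 22, p = 0.574316, fail to reject H0.


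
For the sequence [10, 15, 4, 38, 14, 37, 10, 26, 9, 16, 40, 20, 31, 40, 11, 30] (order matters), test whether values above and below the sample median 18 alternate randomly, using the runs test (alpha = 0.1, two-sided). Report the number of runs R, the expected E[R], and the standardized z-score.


Step 1: Compute median = 18; label A = above, B = below.
Labels in order: BBBABABABBAAAABA  (n_A = 8, n_B = 8)
Step 2: Count runs R = 10.
Step 3: Under H0 (random ordering), E[R] = 2*n_A*n_B/(n_A+n_B) + 1 = 2*8*8/16 + 1 = 9.0000.
        Var[R] = 2*n_A*n_B*(2*n_A*n_B - n_A - n_B) / ((n_A+n_B)^2 * (n_A+n_B-1)) = 14336/3840 = 3.7333.
        SD[R] = 1.9322.
Step 4: Continuity-corrected z = (R - 0.5 - E[R]) / SD[R] = (10 - 0.5 - 9.0000) / 1.9322 = 0.2588.
Step 5: Two-sided p-value via normal approximation = 2*(1 - Phi(|z|)) = 0.795809.
Step 6: alpha = 0.1. fail to reject H0.

R = 10, z = 0.2588, p = 0.795809, fail to reject H0.


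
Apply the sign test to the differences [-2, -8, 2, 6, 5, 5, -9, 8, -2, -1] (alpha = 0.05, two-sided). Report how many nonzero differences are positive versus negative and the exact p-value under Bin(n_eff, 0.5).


Step 1: Discard zero differences. Original n = 10; n_eff = number of nonzero differences = 10.
Nonzero differences (with sign): -2, -8, +2, +6, +5, +5, -9, +8, -2, -1
Step 2: Count signs: positive = 5, negative = 5.
Step 3: Under H0: P(positive) = 0.5, so the number of positives S ~ Bin(10, 0.5).
Step 4: Two-sided exact p-value = sum of Bin(10,0.5) probabilities at or below the observed probability = 1.000000.
Step 5: alpha = 0.05. fail to reject H0.

n_eff = 10, pos = 5, neg = 5, p = 1.000000, fail to reject H0.


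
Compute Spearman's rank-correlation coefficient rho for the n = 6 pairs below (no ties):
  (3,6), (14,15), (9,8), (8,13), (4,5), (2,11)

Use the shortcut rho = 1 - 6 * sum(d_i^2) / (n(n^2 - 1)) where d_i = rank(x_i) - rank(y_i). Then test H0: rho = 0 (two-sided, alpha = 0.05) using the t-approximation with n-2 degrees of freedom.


Step 1: Rank x and y separately (midranks; no ties here).
rank(x): 3->2, 14->6, 9->5, 8->4, 4->3, 2->1
rank(y): 6->2, 15->6, 8->3, 13->5, 5->1, 11->4
Step 2: d_i = R_x(i) - R_y(i); compute d_i^2.
  (2-2)^2=0, (6-6)^2=0, (5-3)^2=4, (4-5)^2=1, (3-1)^2=4, (1-4)^2=9
sum(d^2) = 18.
Step 3: rho = 1 - 6*18 / (6*(6^2 - 1)) = 1 - 108/210 = 0.485714.
Step 4: Under H0, t = rho * sqrt((n-2)/(1-rho^2)) = 1.1113 ~ t(4).
Step 5: Two-sided p-value from the t-distribution with 4 df = 0.328723.
Step 6: alpha = 0.05. fail to reject H0.

rho = 0.4857, p = 0.328723, fail to reject H0 at alpha = 0.05.


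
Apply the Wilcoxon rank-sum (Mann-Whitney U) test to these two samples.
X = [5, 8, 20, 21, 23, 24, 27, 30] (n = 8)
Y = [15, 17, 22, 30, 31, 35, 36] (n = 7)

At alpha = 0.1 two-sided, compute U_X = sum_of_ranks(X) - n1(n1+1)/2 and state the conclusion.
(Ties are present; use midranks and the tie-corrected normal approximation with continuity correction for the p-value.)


Step 1: Combine and sort all 15 observations; assign midranks.
sorted (value, group): (5,X), (8,X), (15,Y), (17,Y), (20,X), (21,X), (22,Y), (23,X), (24,X), (27,X), (30,X), (30,Y), (31,Y), (35,Y), (36,Y)
ranks: 5->1, 8->2, 15->3, 17->4, 20->5, 21->6, 22->7, 23->8, 24->9, 27->10, 30->11.5, 30->11.5, 31->13, 35->14, 36->15
Step 2: Rank sum for X: R1 = 1 + 2 + 5 + 6 + 8 + 9 + 10 + 11.5 = 52.5.
Step 3: U_X = R1 - n1(n1+1)/2 = 52.5 - 8*9/2 = 52.5 - 36 = 16.5.
       U_Y = n1*n2 - U_X = 56 - 16.5 = 39.5.
Step 4: Ties are present, so use the tie-corrected normal approximation (with continuity correction) for the p-value.
Step 5: p-value = 0.202614; compare to alpha = 0.1. fail to reject H0.

U_X = 16.5, p = 0.202614, fail to reject H0 at alpha = 0.1.


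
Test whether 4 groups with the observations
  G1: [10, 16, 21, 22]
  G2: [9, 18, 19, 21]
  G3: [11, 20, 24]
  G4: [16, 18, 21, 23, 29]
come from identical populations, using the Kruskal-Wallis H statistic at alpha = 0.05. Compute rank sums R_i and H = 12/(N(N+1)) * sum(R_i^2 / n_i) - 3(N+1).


Step 1: Combine all N = 16 observations and assign midranks.
sorted (value, group, rank): (9,G2,1), (10,G1,2), (11,G3,3), (16,G1,4.5), (16,G4,4.5), (18,G2,6.5), (18,G4,6.5), (19,G2,8), (20,G3,9), (21,G1,11), (21,G2,11), (21,G4,11), (22,G1,13), (23,G4,14), (24,G3,15), (29,G4,16)
Step 2: Sum ranks within each group.
R_1 = 30.5 (n_1 = 4)
R_2 = 26.5 (n_2 = 4)
R_3 = 27 (n_3 = 3)
R_4 = 52 (n_4 = 5)
Step 3: H = 12/(N(N+1)) * sum(R_i^2/n_i) - 3(N+1)
     = 12/(16*17) * (30.5^2/4 + 26.5^2/4 + 27^2/3 + 52^2/5) - 3*17
     = 0.044118 * 1191.92 - 51
     = 1.584926.
Step 4: Ties present; correction factor C = 1 - 36/(16^3 - 16) = 0.991176. Corrected H = 1.584926 / 0.991176 = 1.599036.
Step 5: Under H0, H ~ chi^2(3); p-value = 0.659609.
Step 6: alpha = 0.05. fail to reject H0.

H = 1.5990, df = 3, p = 0.659609, fail to reject H0.


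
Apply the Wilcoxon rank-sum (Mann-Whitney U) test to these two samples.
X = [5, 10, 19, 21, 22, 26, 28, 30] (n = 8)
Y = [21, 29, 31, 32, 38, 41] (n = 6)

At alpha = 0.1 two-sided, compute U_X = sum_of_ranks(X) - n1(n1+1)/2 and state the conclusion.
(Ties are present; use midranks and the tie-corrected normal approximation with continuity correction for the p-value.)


Step 1: Combine and sort all 14 observations; assign midranks.
sorted (value, group): (5,X), (10,X), (19,X), (21,X), (21,Y), (22,X), (26,X), (28,X), (29,Y), (30,X), (31,Y), (32,Y), (38,Y), (41,Y)
ranks: 5->1, 10->2, 19->3, 21->4.5, 21->4.5, 22->6, 26->7, 28->8, 29->9, 30->10, 31->11, 32->12, 38->13, 41->14
Step 2: Rank sum for X: R1 = 1 + 2 + 3 + 4.5 + 6 + 7 + 8 + 10 = 41.5.
Step 3: U_X = R1 - n1(n1+1)/2 = 41.5 - 8*9/2 = 41.5 - 36 = 5.5.
       U_Y = n1*n2 - U_X = 48 - 5.5 = 42.5.
Step 4: Ties are present, so use the tie-corrected normal approximation (with continuity correction) for the p-value.
Step 5: p-value = 0.020000; compare to alpha = 0.1. reject H0.

U_X = 5.5, p = 0.020000, reject H0 at alpha = 0.1.


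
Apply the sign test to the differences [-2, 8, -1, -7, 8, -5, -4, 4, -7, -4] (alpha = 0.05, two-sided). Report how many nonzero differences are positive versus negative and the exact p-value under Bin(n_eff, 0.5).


Step 1: Discard zero differences. Original n = 10; n_eff = number of nonzero differences = 10.
Nonzero differences (with sign): -2, +8, -1, -7, +8, -5, -4, +4, -7, -4
Step 2: Count signs: positive = 3, negative = 7.
Step 3: Under H0: P(positive) = 0.5, so the number of positives S ~ Bin(10, 0.5).
Step 4: Two-sided exact p-value = sum of Bin(10,0.5) probabilities at or below the observed probability = 0.343750.
Step 5: alpha = 0.05. fail to reject H0.

n_eff = 10, pos = 3, neg = 7, p = 0.343750, fail to reject H0.


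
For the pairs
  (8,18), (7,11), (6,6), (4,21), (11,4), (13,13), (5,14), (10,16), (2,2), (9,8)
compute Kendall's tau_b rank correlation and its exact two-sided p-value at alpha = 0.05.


Step 1: Enumerate the 45 unordered pairs (i,j) with i<j and classify each by sign(x_j-x_i) * sign(y_j-y_i).
  (1,2):dx=-1,dy=-7->C; (1,3):dx=-2,dy=-12->C; (1,4):dx=-4,dy=+3->D; (1,5):dx=+3,dy=-14->D
  (1,6):dx=+5,dy=-5->D; (1,7):dx=-3,dy=-4->C; (1,8):dx=+2,dy=-2->D; (1,9):dx=-6,dy=-16->C
  (1,10):dx=+1,dy=-10->D; (2,3):dx=-1,dy=-5->C; (2,4):dx=-3,dy=+10->D; (2,5):dx=+4,dy=-7->D
  (2,6):dx=+6,dy=+2->C; (2,7):dx=-2,dy=+3->D; (2,8):dx=+3,dy=+5->C; (2,9):dx=-5,dy=-9->C
  (2,10):dx=+2,dy=-3->D; (3,4):dx=-2,dy=+15->D; (3,5):dx=+5,dy=-2->D; (3,6):dx=+7,dy=+7->C
  (3,7):dx=-1,dy=+8->D; (3,8):dx=+4,dy=+10->C; (3,9):dx=-4,dy=-4->C; (3,10):dx=+3,dy=+2->C
  (4,5):dx=+7,dy=-17->D; (4,6):dx=+9,dy=-8->D; (4,7):dx=+1,dy=-7->D; (4,8):dx=+6,dy=-5->D
  (4,9):dx=-2,dy=-19->C; (4,10):dx=+5,dy=-13->D; (5,6):dx=+2,dy=+9->C; (5,7):dx=-6,dy=+10->D
  (5,8):dx=-1,dy=+12->D; (5,9):dx=-9,dy=-2->C; (5,10):dx=-2,dy=+4->D; (6,7):dx=-8,dy=+1->D
  (6,8):dx=-3,dy=+3->D; (6,9):dx=-11,dy=-11->C; (6,10):dx=-4,dy=-5->C; (7,8):dx=+5,dy=+2->C
  (7,9):dx=-3,dy=-12->C; (7,10):dx=+4,dy=-6->D; (8,9):dx=-8,dy=-14->C; (8,10):dx=-1,dy=-8->C
  (9,10):dx=+7,dy=+6->C
Step 2: C = 22, D = 23, total pairs = 45.
Step 3: tau = (C - D)/(n(n-1)/2) = (22 - 23)/45 = -0.022222.
Step 4: Exact two-sided p-value (enumerate n! = 3628800 permutations of y under H0): p = 1.000000.
Step 5: alpha = 0.05. fail to reject H0.

tau_b = -0.0222 (C=22, D=23), p = 1.000000, fail to reject H0.


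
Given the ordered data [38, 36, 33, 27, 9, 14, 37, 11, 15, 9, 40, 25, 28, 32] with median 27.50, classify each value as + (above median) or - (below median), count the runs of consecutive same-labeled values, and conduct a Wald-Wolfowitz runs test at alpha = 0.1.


Step 1: Compute median = 27.50; label A = above, B = below.
Labels in order: AAABBBABBBABAA  (n_A = 7, n_B = 7)
Step 2: Count runs R = 7.
Step 3: Under H0 (random ordering), E[R] = 2*n_A*n_B/(n_A+n_B) + 1 = 2*7*7/14 + 1 = 8.0000.
        Var[R] = 2*n_A*n_B*(2*n_A*n_B - n_A - n_B) / ((n_A+n_B)^2 * (n_A+n_B-1)) = 8232/2548 = 3.2308.
        SD[R] = 1.7974.
Step 4: Continuity-corrected z = (R + 0.5 - E[R]) / SD[R] = (7 + 0.5 - 8.0000) / 1.7974 = -0.2782.
Step 5: Two-sided p-value via normal approximation = 2*(1 - Phi(|z|)) = 0.780879.
Step 6: alpha = 0.1. fail to reject H0.

R = 7, z = -0.2782, p = 0.780879, fail to reject H0.


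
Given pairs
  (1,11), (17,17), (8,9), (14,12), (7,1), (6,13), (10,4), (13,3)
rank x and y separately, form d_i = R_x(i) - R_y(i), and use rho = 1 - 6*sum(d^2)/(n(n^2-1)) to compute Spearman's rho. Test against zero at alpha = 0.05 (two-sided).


Step 1: Rank x and y separately (midranks; no ties here).
rank(x): 1->1, 17->8, 8->4, 14->7, 7->3, 6->2, 10->5, 13->6
rank(y): 11->5, 17->8, 9->4, 12->6, 1->1, 13->7, 4->3, 3->2
Step 2: d_i = R_x(i) - R_y(i); compute d_i^2.
  (1-5)^2=16, (8-8)^2=0, (4-4)^2=0, (7-6)^2=1, (3-1)^2=4, (2-7)^2=25, (5-3)^2=4, (6-2)^2=16
sum(d^2) = 66.
Step 3: rho = 1 - 6*66 / (8*(8^2 - 1)) = 1 - 396/504 = 0.214286.
Step 4: Under H0, t = rho * sqrt((n-2)/(1-rho^2)) = 0.5374 ~ t(6).
Step 5: Two-sided p-value from the t-distribution with 6 df = 0.610344.
Step 6: alpha = 0.05. fail to reject H0.

rho = 0.2143, p = 0.610344, fail to reject H0 at alpha = 0.05.


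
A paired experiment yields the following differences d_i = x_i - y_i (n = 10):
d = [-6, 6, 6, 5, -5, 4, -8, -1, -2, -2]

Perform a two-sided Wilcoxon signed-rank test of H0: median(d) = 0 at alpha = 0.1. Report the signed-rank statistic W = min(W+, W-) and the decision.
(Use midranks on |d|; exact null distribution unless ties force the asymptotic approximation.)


Step 1: Drop any zero differences (none here) and take |d_i|.
|d| = [6, 6, 6, 5, 5, 4, 8, 1, 2, 2]
Step 2: Midrank |d_i| (ties get averaged ranks).
ranks: |6|->8, |6|->8, |6|->8, |5|->5.5, |5|->5.5, |4|->4, |8|->10, |1|->1, |2|->2.5, |2|->2.5
Step 3: Attach original signs; sum ranks with positive sign and with negative sign.
W+ = 8 + 8 + 5.5 + 4 = 25.5
W- = 8 + 5.5 + 10 + 1 + 2.5 + 2.5 = 29.5
(Check: W+ + W- = 55 should equal n(n+1)/2 = 55.)
Step 4: Test statistic W = min(W+, W-) = 25.5.
Step 5: Ties in |d|, so use the tie-corrected normal approximation.
        E[W] = n(n+1)/4 = 10*11/4 = 27.5.
        Tie groups: |d|=2 (t=2), |d|=5 (t=2), |d|=6 (t=3); sum(t^3 - t) = 36.
        Var[W] = n(n+1)(2n+1)/24 - sum(t^3-t)/48 = 2310/24 - 36/48 = 95.5.
        z = (W - E[W]) / sqrt(Var[W]) = (25.5 - 27.5) / 9.7724 = -0.2047.
        Two-sided p = 2*Phi(z) = 0.837839.
Step 6: alpha = 0.1. fail to reject H0.

W+ = 25.5, W- = 29.5, W = min = 25.5, p = 0.837839, fail to reject H0.


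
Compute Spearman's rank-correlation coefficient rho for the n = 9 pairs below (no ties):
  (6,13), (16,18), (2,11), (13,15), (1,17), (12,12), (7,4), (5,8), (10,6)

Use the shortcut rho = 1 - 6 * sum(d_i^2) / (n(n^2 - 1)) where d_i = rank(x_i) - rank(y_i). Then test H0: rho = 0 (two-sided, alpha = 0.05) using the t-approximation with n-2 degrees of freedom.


Step 1: Rank x and y separately (midranks; no ties here).
rank(x): 6->4, 16->9, 2->2, 13->8, 1->1, 12->7, 7->5, 5->3, 10->6
rank(y): 13->6, 18->9, 11->4, 15->7, 17->8, 12->5, 4->1, 8->3, 6->2
Step 2: d_i = R_x(i) - R_y(i); compute d_i^2.
  (4-6)^2=4, (9-9)^2=0, (2-4)^2=4, (8-7)^2=1, (1-8)^2=49, (7-5)^2=4, (5-1)^2=16, (3-3)^2=0, (6-2)^2=16
sum(d^2) = 94.
Step 3: rho = 1 - 6*94 / (9*(9^2 - 1)) = 1 - 564/720 = 0.216667.
Step 4: Under H0, t = rho * sqrt((n-2)/(1-rho^2)) = 0.5872 ~ t(7).
Step 5: Two-sided p-value from the t-distribution with 7 df = 0.575515.
Step 6: alpha = 0.05. fail to reject H0.

rho = 0.2167, p = 0.575515, fail to reject H0 at alpha = 0.05.


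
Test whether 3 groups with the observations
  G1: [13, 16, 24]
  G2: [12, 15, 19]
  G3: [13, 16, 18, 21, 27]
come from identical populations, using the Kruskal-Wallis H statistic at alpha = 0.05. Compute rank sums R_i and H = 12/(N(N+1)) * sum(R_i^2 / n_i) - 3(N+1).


Step 1: Combine all N = 11 observations and assign midranks.
sorted (value, group, rank): (12,G2,1), (13,G1,2.5), (13,G3,2.5), (15,G2,4), (16,G1,5.5), (16,G3,5.5), (18,G3,7), (19,G2,8), (21,G3,9), (24,G1,10), (27,G3,11)
Step 2: Sum ranks within each group.
R_1 = 18 (n_1 = 3)
R_2 = 13 (n_2 = 3)
R_3 = 35 (n_3 = 5)
Step 3: H = 12/(N(N+1)) * sum(R_i^2/n_i) - 3(N+1)
     = 12/(11*12) * (18^2/3 + 13^2/3 + 35^2/5) - 3*12
     = 0.090909 * 409.333 - 36
     = 1.212121.
Step 4: Ties present; correction factor C = 1 - 12/(11^3 - 11) = 0.990909. Corrected H = 1.212121 / 0.990909 = 1.223242.
Step 5: Under H0, H ~ chi^2(2); p-value = 0.542471.
Step 6: alpha = 0.05. fail to reject H0.

H = 1.2232, df = 2, p = 0.542471, fail to reject H0.


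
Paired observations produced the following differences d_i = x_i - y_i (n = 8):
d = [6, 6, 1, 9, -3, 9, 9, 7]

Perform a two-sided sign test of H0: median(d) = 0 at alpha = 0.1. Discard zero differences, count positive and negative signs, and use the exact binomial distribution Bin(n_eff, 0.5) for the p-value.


Step 1: Discard zero differences. Original n = 8; n_eff = number of nonzero differences = 8.
Nonzero differences (with sign): +6, +6, +1, +9, -3, +9, +9, +7
Step 2: Count signs: positive = 7, negative = 1.
Step 3: Under H0: P(positive) = 0.5, so the number of positives S ~ Bin(8, 0.5).
Step 4: Two-sided exact p-value = sum of Bin(8,0.5) probabilities at or below the observed probability = 0.070312.
Step 5: alpha = 0.1. reject H0.

n_eff = 8, pos = 7, neg = 1, p = 0.070312, reject H0.


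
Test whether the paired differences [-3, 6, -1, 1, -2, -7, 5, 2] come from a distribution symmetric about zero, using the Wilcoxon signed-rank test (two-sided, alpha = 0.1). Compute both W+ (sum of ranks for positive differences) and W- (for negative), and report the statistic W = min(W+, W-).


Step 1: Drop any zero differences (none here) and take |d_i|.
|d| = [3, 6, 1, 1, 2, 7, 5, 2]
Step 2: Midrank |d_i| (ties get averaged ranks).
ranks: |3|->5, |6|->7, |1|->1.5, |1|->1.5, |2|->3.5, |7|->8, |5|->6, |2|->3.5
Step 3: Attach original signs; sum ranks with positive sign and with negative sign.
W+ = 7 + 1.5 + 6 + 3.5 = 18
W- = 5 + 1.5 + 3.5 + 8 = 18
(Check: W+ + W- = 36 should equal n(n+1)/2 = 36.)
Step 4: Test statistic W = min(W+, W-) = 18.
Step 5: Ties in |d|, so use the tie-corrected normal approximation.
        E[W] = n(n+1)/4 = 8*9/4 = 18.
        Tie groups: |d|=1 (t=2), |d|=2 (t=2); sum(t^3 - t) = 12.
        Var[W] = n(n+1)(2n+1)/24 - sum(t^3-t)/48 = 1224/24 - 12/48 = 50.75.
        z = (W - E[W]) / sqrt(Var[W]) = (18 - 18) / 7.1239 = 0.0000.
        Two-sided p = 2*Phi(z) = 1.000000.
Step 6: alpha = 0.1. fail to reject H0.

W+ = 18, W- = 18, W = min = 18, p = 1.000000, fail to reject H0.


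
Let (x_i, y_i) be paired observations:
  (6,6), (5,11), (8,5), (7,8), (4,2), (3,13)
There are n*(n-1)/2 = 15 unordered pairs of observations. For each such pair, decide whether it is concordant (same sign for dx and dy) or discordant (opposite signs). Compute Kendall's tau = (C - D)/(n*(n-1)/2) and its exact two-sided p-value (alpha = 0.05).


Step 1: Enumerate the 15 unordered pairs (i,j) with i<j and classify each by sign(x_j-x_i) * sign(y_j-y_i).
  (1,2):dx=-1,dy=+5->D; (1,3):dx=+2,dy=-1->D; (1,4):dx=+1,dy=+2->C; (1,5):dx=-2,dy=-4->C
  (1,6):dx=-3,dy=+7->D; (2,3):dx=+3,dy=-6->D; (2,4):dx=+2,dy=-3->D; (2,5):dx=-1,dy=-9->C
  (2,6):dx=-2,dy=+2->D; (3,4):dx=-1,dy=+3->D; (3,5):dx=-4,dy=-3->C; (3,6):dx=-5,dy=+8->D
  (4,5):dx=-3,dy=-6->C; (4,6):dx=-4,dy=+5->D; (5,6):dx=-1,dy=+11->D
Step 2: C = 5, D = 10, total pairs = 15.
Step 3: tau = (C - D)/(n(n-1)/2) = (5 - 10)/15 = -0.333333.
Step 4: Exact two-sided p-value (enumerate n! = 720 permutations of y under H0): p = 0.469444.
Step 5: alpha = 0.05. fail to reject H0.

tau_b = -0.3333 (C=5, D=10), p = 0.469444, fail to reject H0.


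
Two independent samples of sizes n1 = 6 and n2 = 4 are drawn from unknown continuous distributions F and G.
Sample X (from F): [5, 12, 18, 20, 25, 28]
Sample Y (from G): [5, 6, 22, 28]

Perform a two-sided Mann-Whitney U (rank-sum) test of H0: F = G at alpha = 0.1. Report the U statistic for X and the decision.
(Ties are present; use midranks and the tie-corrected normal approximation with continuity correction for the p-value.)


Step 1: Combine and sort all 10 observations; assign midranks.
sorted (value, group): (5,X), (5,Y), (6,Y), (12,X), (18,X), (20,X), (22,Y), (25,X), (28,X), (28,Y)
ranks: 5->1.5, 5->1.5, 6->3, 12->4, 18->5, 20->6, 22->7, 25->8, 28->9.5, 28->9.5
Step 2: Rank sum for X: R1 = 1.5 + 4 + 5 + 6 + 8 + 9.5 = 34.
Step 3: U_X = R1 - n1(n1+1)/2 = 34 - 6*7/2 = 34 - 21 = 13.
       U_Y = n1*n2 - U_X = 24 - 13 = 11.
Step 4: Ties are present, so use the tie-corrected normal approximation (with continuity correction) for the p-value.
Step 5: p-value = 0.914589; compare to alpha = 0.1. fail to reject H0.

U_X = 13, p = 0.914589, fail to reject H0 at alpha = 0.1.


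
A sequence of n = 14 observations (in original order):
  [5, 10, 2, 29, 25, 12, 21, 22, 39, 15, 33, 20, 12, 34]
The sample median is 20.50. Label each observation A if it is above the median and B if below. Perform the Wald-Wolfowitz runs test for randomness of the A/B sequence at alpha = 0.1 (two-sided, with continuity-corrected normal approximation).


Step 1: Compute median = 20.50; label A = above, B = below.
Labels in order: BBBAABAAABABBA  (n_A = 7, n_B = 7)
Step 2: Count runs R = 8.
Step 3: Under H0 (random ordering), E[R] = 2*n_A*n_B/(n_A+n_B) + 1 = 2*7*7/14 + 1 = 8.0000.
        Var[R] = 2*n_A*n_B*(2*n_A*n_B - n_A - n_B) / ((n_A+n_B)^2 * (n_A+n_B-1)) = 8232/2548 = 3.2308.
        SD[R] = 1.7974.
Step 4: R = E[R], so z = 0 with no continuity correction.
Step 5: Two-sided p-value via normal approximation = 2*(1 - Phi(|z|)) = 1.000000.
Step 6: alpha = 0.1. fail to reject H0.

R = 8, z = 0.0000, p = 1.000000, fail to reject H0.


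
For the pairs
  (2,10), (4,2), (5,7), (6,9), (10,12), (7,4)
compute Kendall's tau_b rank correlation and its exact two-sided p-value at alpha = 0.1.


Step 1: Enumerate the 15 unordered pairs (i,j) with i<j and classify each by sign(x_j-x_i) * sign(y_j-y_i).
  (1,2):dx=+2,dy=-8->D; (1,3):dx=+3,dy=-3->D; (1,4):dx=+4,dy=-1->D; (1,5):dx=+8,dy=+2->C
  (1,6):dx=+5,dy=-6->D; (2,3):dx=+1,dy=+5->C; (2,4):dx=+2,dy=+7->C; (2,5):dx=+6,dy=+10->C
  (2,6):dx=+3,dy=+2->C; (3,4):dx=+1,dy=+2->C; (3,5):dx=+5,dy=+5->C; (3,6):dx=+2,dy=-3->D
  (4,5):dx=+4,dy=+3->C; (4,6):dx=+1,dy=-5->D; (5,6):dx=-3,dy=-8->C
Step 2: C = 9, D = 6, total pairs = 15.
Step 3: tau = (C - D)/(n(n-1)/2) = (9 - 6)/15 = 0.200000.
Step 4: Exact two-sided p-value (enumerate n! = 720 permutations of y under H0): p = 0.719444.
Step 5: alpha = 0.1. fail to reject H0.

tau_b = 0.2000 (C=9, D=6), p = 0.719444, fail to reject H0.


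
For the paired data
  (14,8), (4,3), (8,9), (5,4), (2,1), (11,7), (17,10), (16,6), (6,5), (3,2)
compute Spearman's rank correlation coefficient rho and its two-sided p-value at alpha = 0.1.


Step 1: Rank x and y separately (midranks; no ties here).
rank(x): 14->8, 4->3, 8->6, 5->4, 2->1, 11->7, 17->10, 16->9, 6->5, 3->2
rank(y): 8->8, 3->3, 9->9, 4->4, 1->1, 7->7, 10->10, 6->6, 5->5, 2->2
Step 2: d_i = R_x(i) - R_y(i); compute d_i^2.
  (8-8)^2=0, (3-3)^2=0, (6-9)^2=9, (4-4)^2=0, (1-1)^2=0, (7-7)^2=0, (10-10)^2=0, (9-6)^2=9, (5-5)^2=0, (2-2)^2=0
sum(d^2) = 18.
Step 3: rho = 1 - 6*18 / (10*(10^2 - 1)) = 1 - 108/990 = 0.890909.
Step 4: Under H0, t = rho * sqrt((n-2)/(1-rho^2)) = 5.5482 ~ t(8).
Step 5: Two-sided p-value from the t-distribution with 8 df = 0.000542.
Step 6: alpha = 0.1. reject H0.

rho = 0.8909, p = 0.000542, reject H0 at alpha = 0.1.


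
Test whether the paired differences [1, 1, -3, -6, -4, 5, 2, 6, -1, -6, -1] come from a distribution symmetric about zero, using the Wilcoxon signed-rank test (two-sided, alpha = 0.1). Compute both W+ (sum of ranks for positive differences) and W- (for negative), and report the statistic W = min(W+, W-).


Step 1: Drop any zero differences (none here) and take |d_i|.
|d| = [1, 1, 3, 6, 4, 5, 2, 6, 1, 6, 1]
Step 2: Midrank |d_i| (ties get averaged ranks).
ranks: |1|->2.5, |1|->2.5, |3|->6, |6|->10, |4|->7, |5|->8, |2|->5, |6|->10, |1|->2.5, |6|->10, |1|->2.5
Step 3: Attach original signs; sum ranks with positive sign and with negative sign.
W+ = 2.5 + 2.5 + 8 + 5 + 10 = 28
W- = 6 + 10 + 7 + 2.5 + 10 + 2.5 = 38
(Check: W+ + W- = 66 should equal n(n+1)/2 = 66.)
Step 4: Test statistic W = min(W+, W-) = 28.
Step 5: Ties in |d|, so use the tie-corrected normal approximation.
        E[W] = n(n+1)/4 = 11*12/4 = 33.
        Tie groups: |d|=1 (t=4), |d|=6 (t=3); sum(t^3 - t) = 84.
        Var[W] = n(n+1)(2n+1)/24 - sum(t^3-t)/48 = 3036/24 - 84/48 = 124.75.
        z = (W - E[W]) / sqrt(Var[W]) = (28 - 33) / 11.1692 = -0.4477.
        Two-sided p = 2*Phi(z) = 0.654398.
Step 6: alpha = 0.1. fail to reject H0.

W+ = 28, W- = 38, W = min = 28, p = 0.654398, fail to reject H0.


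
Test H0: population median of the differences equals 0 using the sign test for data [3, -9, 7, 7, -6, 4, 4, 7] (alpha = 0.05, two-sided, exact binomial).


Step 1: Discard zero differences. Original n = 8; n_eff = number of nonzero differences = 8.
Nonzero differences (with sign): +3, -9, +7, +7, -6, +4, +4, +7
Step 2: Count signs: positive = 6, negative = 2.
Step 3: Under H0: P(positive) = 0.5, so the number of positives S ~ Bin(8, 0.5).
Step 4: Two-sided exact p-value = sum of Bin(8,0.5) probabilities at or below the observed probability = 0.289062.
Step 5: alpha = 0.05. fail to reject H0.

n_eff = 8, pos = 6, neg = 2, p = 0.289062, fail to reject H0.


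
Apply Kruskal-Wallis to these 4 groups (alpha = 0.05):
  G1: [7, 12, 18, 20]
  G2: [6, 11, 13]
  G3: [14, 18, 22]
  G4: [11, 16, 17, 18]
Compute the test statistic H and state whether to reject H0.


Step 1: Combine all N = 14 observations and assign midranks.
sorted (value, group, rank): (6,G2,1), (7,G1,2), (11,G2,3.5), (11,G4,3.5), (12,G1,5), (13,G2,6), (14,G3,7), (16,G4,8), (17,G4,9), (18,G1,11), (18,G3,11), (18,G4,11), (20,G1,13), (22,G3,14)
Step 2: Sum ranks within each group.
R_1 = 31 (n_1 = 4)
R_2 = 10.5 (n_2 = 3)
R_3 = 32 (n_3 = 3)
R_4 = 31.5 (n_4 = 4)
Step 3: H = 12/(N(N+1)) * sum(R_i^2/n_i) - 3(N+1)
     = 12/(14*15) * (31^2/4 + 10.5^2/3 + 32^2/3 + 31.5^2/4) - 3*15
     = 0.057143 * 866.396 - 45
     = 4.508333.
Step 4: Ties present; correction factor C = 1 - 30/(14^3 - 14) = 0.989011. Corrected H = 4.508333 / 0.989011 = 4.558426.
Step 5: Under H0, H ~ chi^2(3); p-value = 0.207138.
Step 6: alpha = 0.05. fail to reject H0.

H = 4.5584, df = 3, p = 0.207138, fail to reject H0.


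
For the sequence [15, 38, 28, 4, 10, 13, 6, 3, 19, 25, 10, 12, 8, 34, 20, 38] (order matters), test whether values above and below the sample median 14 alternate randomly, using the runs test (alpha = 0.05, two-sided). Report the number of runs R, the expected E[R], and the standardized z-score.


Step 1: Compute median = 14; label A = above, B = below.
Labels in order: AAABBBBBAABBBAAA  (n_A = 8, n_B = 8)
Step 2: Count runs R = 5.
Step 3: Under H0 (random ordering), E[R] = 2*n_A*n_B/(n_A+n_B) + 1 = 2*8*8/16 + 1 = 9.0000.
        Var[R] = 2*n_A*n_B*(2*n_A*n_B - n_A - n_B) / ((n_A+n_B)^2 * (n_A+n_B-1)) = 14336/3840 = 3.7333.
        SD[R] = 1.9322.
Step 4: Continuity-corrected z = (R + 0.5 - E[R]) / SD[R] = (5 + 0.5 - 9.0000) / 1.9322 = -1.8114.
Step 5: Two-sided p-value via normal approximation = 2*(1 - Phi(|z|)) = 0.070076.
Step 6: alpha = 0.05. fail to reject H0.

R = 5, z = -1.8114, p = 0.070076, fail to reject H0.


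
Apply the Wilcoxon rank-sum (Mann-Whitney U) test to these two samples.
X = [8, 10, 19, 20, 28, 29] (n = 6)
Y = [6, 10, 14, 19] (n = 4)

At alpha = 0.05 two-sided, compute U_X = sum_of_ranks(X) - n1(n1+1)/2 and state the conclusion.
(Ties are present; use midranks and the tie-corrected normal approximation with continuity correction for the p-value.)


Step 1: Combine and sort all 10 observations; assign midranks.
sorted (value, group): (6,Y), (8,X), (10,X), (10,Y), (14,Y), (19,X), (19,Y), (20,X), (28,X), (29,X)
ranks: 6->1, 8->2, 10->3.5, 10->3.5, 14->5, 19->6.5, 19->6.5, 20->8, 28->9, 29->10
Step 2: Rank sum for X: R1 = 2 + 3.5 + 6.5 + 8 + 9 + 10 = 39.
Step 3: U_X = R1 - n1(n1+1)/2 = 39 - 6*7/2 = 39 - 21 = 18.
       U_Y = n1*n2 - U_X = 24 - 18 = 6.
Step 4: Ties are present, so use the tie-corrected normal approximation (with continuity correction) for the p-value.
Step 5: p-value = 0.238089; compare to alpha = 0.05. fail to reject H0.

U_X = 18, p = 0.238089, fail to reject H0 at alpha = 0.05.


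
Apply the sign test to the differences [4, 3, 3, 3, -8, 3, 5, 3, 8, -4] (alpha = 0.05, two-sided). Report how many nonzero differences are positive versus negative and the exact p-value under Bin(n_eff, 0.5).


Step 1: Discard zero differences. Original n = 10; n_eff = number of nonzero differences = 10.
Nonzero differences (with sign): +4, +3, +3, +3, -8, +3, +5, +3, +8, -4
Step 2: Count signs: positive = 8, negative = 2.
Step 3: Under H0: P(positive) = 0.5, so the number of positives S ~ Bin(10, 0.5).
Step 4: Two-sided exact p-value = sum of Bin(10,0.5) probabilities at or below the observed probability = 0.109375.
Step 5: alpha = 0.05. fail to reject H0.

n_eff = 10, pos = 8, neg = 2, p = 0.109375, fail to reject H0.


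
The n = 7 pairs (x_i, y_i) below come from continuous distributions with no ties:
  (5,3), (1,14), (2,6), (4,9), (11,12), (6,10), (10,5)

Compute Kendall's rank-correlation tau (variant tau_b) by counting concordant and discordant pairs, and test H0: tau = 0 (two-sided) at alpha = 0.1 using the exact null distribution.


Step 1: Enumerate the 21 unordered pairs (i,j) with i<j and classify each by sign(x_j-x_i) * sign(y_j-y_i).
  (1,2):dx=-4,dy=+11->D; (1,3):dx=-3,dy=+3->D; (1,4):dx=-1,dy=+6->D; (1,5):dx=+6,dy=+9->C
  (1,6):dx=+1,dy=+7->C; (1,7):dx=+5,dy=+2->C; (2,3):dx=+1,dy=-8->D; (2,4):dx=+3,dy=-5->D
  (2,5):dx=+10,dy=-2->D; (2,6):dx=+5,dy=-4->D; (2,7):dx=+9,dy=-9->D; (3,4):dx=+2,dy=+3->C
  (3,5):dx=+9,dy=+6->C; (3,6):dx=+4,dy=+4->C; (3,7):dx=+8,dy=-1->D; (4,5):dx=+7,dy=+3->C
  (4,6):dx=+2,dy=+1->C; (4,7):dx=+6,dy=-4->D; (5,6):dx=-5,dy=-2->C; (5,7):dx=-1,dy=-7->C
  (6,7):dx=+4,dy=-5->D
Step 2: C = 10, D = 11, total pairs = 21.
Step 3: tau = (C - D)/(n(n-1)/2) = (10 - 11)/21 = -0.047619.
Step 4: Exact two-sided p-value (enumerate n! = 5040 permutations of y under H0): p = 1.000000.
Step 5: alpha = 0.1. fail to reject H0.

tau_b = -0.0476 (C=10, D=11), p = 1.000000, fail to reject H0.


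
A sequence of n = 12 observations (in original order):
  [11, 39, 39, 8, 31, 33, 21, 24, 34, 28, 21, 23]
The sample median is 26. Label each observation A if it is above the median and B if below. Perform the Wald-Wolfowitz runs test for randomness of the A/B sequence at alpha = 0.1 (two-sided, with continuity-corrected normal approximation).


Step 1: Compute median = 26; label A = above, B = below.
Labels in order: BAABAABBAABB  (n_A = 6, n_B = 6)
Step 2: Count runs R = 7.
Step 3: Under H0 (random ordering), E[R] = 2*n_A*n_B/(n_A+n_B) + 1 = 2*6*6/12 + 1 = 7.0000.
        Var[R] = 2*n_A*n_B*(2*n_A*n_B - n_A - n_B) / ((n_A+n_B)^2 * (n_A+n_B-1)) = 4320/1584 = 2.7273.
        SD[R] = 1.6514.
Step 4: R = E[R], so z = 0 with no continuity correction.
Step 5: Two-sided p-value via normal approximation = 2*(1 - Phi(|z|)) = 1.000000.
Step 6: alpha = 0.1. fail to reject H0.

R = 7, z = 0.0000, p = 1.000000, fail to reject H0.


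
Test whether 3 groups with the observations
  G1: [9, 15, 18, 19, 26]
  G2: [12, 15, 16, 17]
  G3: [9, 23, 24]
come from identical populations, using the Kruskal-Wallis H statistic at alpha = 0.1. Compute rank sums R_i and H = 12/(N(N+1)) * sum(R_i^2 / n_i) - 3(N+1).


Step 1: Combine all N = 12 observations and assign midranks.
sorted (value, group, rank): (9,G1,1.5), (9,G3,1.5), (12,G2,3), (15,G1,4.5), (15,G2,4.5), (16,G2,6), (17,G2,7), (18,G1,8), (19,G1,9), (23,G3,10), (24,G3,11), (26,G1,12)
Step 2: Sum ranks within each group.
R_1 = 35 (n_1 = 5)
R_2 = 20.5 (n_2 = 4)
R_3 = 22.5 (n_3 = 3)
Step 3: H = 12/(N(N+1)) * sum(R_i^2/n_i) - 3(N+1)
     = 12/(12*13) * (35^2/5 + 20.5^2/4 + 22.5^2/3) - 3*13
     = 0.076923 * 518.812 - 39
     = 0.908654.
Step 4: Ties present; correction factor C = 1 - 12/(12^3 - 12) = 0.993007. Corrected H = 0.908654 / 0.993007 = 0.915053.
Step 5: Under H0, H ~ chi^2(2); p-value = 0.632847.
Step 6: alpha = 0.1. fail to reject H0.

H = 0.9151, df = 2, p = 0.632847, fail to reject H0.


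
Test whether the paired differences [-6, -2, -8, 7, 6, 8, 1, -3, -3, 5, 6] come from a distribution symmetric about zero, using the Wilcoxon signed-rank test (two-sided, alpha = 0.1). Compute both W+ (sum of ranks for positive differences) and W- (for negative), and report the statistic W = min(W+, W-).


Step 1: Drop any zero differences (none here) and take |d_i|.
|d| = [6, 2, 8, 7, 6, 8, 1, 3, 3, 5, 6]
Step 2: Midrank |d_i| (ties get averaged ranks).
ranks: |6|->7, |2|->2, |8|->10.5, |7|->9, |6|->7, |8|->10.5, |1|->1, |3|->3.5, |3|->3.5, |5|->5, |6|->7
Step 3: Attach original signs; sum ranks with positive sign and with negative sign.
W+ = 9 + 7 + 10.5 + 1 + 5 + 7 = 39.5
W- = 7 + 2 + 10.5 + 3.5 + 3.5 = 26.5
(Check: W+ + W- = 66 should equal n(n+1)/2 = 66.)
Step 4: Test statistic W = min(W+, W-) = 26.5.
Step 5: Ties in |d|, so use the tie-corrected normal approximation.
        E[W] = n(n+1)/4 = 11*12/4 = 33.
        Tie groups: |d|=3 (t=2), |d|=6 (t=3), |d|=8 (t=2); sum(t^3 - t) = 36.
        Var[W] = n(n+1)(2n+1)/24 - sum(t^3-t)/48 = 3036/24 - 36/48 = 125.75.
        z = (W - E[W]) / sqrt(Var[W]) = (26.5 - 33) / 11.2138 = -0.5796.
        Two-sided p = 2*Phi(z) = 0.562157.
Step 6: alpha = 0.1. fail to reject H0.

W+ = 39.5, W- = 26.5, W = min = 26.5, p = 0.562157, fail to reject H0.
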